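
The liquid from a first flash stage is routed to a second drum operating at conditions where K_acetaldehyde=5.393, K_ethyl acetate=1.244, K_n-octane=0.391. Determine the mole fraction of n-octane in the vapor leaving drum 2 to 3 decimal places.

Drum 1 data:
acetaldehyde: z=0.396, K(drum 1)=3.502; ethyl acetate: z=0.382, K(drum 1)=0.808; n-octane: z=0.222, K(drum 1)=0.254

y_n-octane (drum 2) = 0.216

Drum 1:
Let ψ₁ = V/F and solve Σ zᵢ(Kᵢ−1)/(1+ψ₁(Kᵢ−1)) = 0.
g(0) = ΣzᵢKᵢ − 1 = 0.752 and g(1) = 1 − Σzᵢ/Kᵢ = -0.460, so a root lies in (0, 1).
Iterate (Newton) starting at ψ₁ = 0.34:
  ψ₁ = 0.340: g = 0.2350, g' = -0.962 → ψ₁ = 0.584
  ψ₁ = 0.584: g = 0.0262, g' = -0.815 → ψ₁ = 0.617
  ψ₁ = 0.617: g = -0.0001, g' = -0.825 → ψ₁ = 0.616
Converged at ψ₁ = 0.616.
Drum-1 compositions:
  acetaldehyde: x = 0.156, y = 0.546
  ethyl acetate: x = 0.433, y = 0.350
  n-octane: x = 0.411, y = 0.104
Drum-2 feed = drum-1 liquid: z₂ = (0.1558, 0.4333, 0.4109).
Drum 2:
Let ψ₂ = V/F and solve Σ zᵢ(Kᵢ−1)/(1+ψ₂(Kᵢ−1)) = 0.
Feasibility: ΣzᵢKᵢ = 1.540, Σzᵢ/Kᵢ = 1.428 — both > 1, two phases present.
Newton iteration, ψ₂⁰ = 0.33:
  ψ₂ = 0.330: g = 0.0640, g' = -0.762 → ψ₂ = 0.414
  ψ₂ = 0.414: g = 0.0042, g' = -0.672 → ψ₂ = 0.420
Converged at ψ₂ = 0.420.
  acetaldehyde: x = 0.055, y = 0.295
  ethyl acetate: x = 0.393, y = 0.489
  n-octane: x = 0.552, y = 0.216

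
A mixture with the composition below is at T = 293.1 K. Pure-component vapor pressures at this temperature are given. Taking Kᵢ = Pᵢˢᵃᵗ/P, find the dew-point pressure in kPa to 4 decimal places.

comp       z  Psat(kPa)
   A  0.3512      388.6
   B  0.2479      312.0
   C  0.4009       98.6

At the dew point ψ → 1, so Σzᵢ/Kᵢ = 1 with Kᵢ = Pᵢˢᵃᵗ/P ⇒ 1/P = Σzᵢ/Pᵢˢᵃᵗ.
1/P = 0.3512/388.6 + 0.2479/312.0 + 0.4009/98.6 = 0.0057642 ⇒ P = 173.4837 kPa

Pdew = 173.4837 kPa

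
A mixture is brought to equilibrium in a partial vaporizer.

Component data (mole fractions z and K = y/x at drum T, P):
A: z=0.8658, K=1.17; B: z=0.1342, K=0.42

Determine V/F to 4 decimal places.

Rachford–Rice: g(V/F) = Σ zᵢ(Kᵢ−1)/(1+V/F(Kᵢ−1)) = 0.
Feasibility: ΣzᵢKᵢ = 1.0694, Σzᵢ/Kᵢ = 1.0595 — both > 1, two phases present.
Iterate (Newton) starting at V/F = 0.43:
  V/F = 0.4300: g = 0.03346, g' = -0.1019 → V/F = 0.7585
  V/F = 0.7585: g = -0.00860, g' = -0.1636 → V/F = 0.7059
  V/F = 0.7059: g = -0.00038, g' = -0.1494 → V/F = 0.7034
Converged at V/F = 0.7033.

V/F = 0.7033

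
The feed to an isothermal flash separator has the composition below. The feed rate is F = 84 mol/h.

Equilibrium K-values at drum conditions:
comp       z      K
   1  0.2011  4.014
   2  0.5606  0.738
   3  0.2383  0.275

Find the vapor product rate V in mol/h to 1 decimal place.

Newton iteration, V/F⁰ = 0.43:
  V/F = 0.4300: g = -0.15256, g' = -0.6598 → V/F = 0.1988
  V/F = 0.1988: g = 0.02222, g' = -0.9282 → V/F = 0.2227
  V/F = 0.2227: g = 0.00065, g' = -0.8756 → V/F = 0.2235
Converged at V/F = 0.2235.
Then V = V/F·F = 0.2235·84 = 18.8 mol/h and L = F − V = 65.2 mol/h.

V = 18.8 mol/h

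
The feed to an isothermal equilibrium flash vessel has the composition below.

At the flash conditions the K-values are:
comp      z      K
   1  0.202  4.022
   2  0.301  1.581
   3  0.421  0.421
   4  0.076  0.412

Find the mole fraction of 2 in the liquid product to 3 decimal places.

x_2 = 0.238

Rachford–Rice: g(ψ) = Σ zᵢ(Kᵢ−1)/(1+ψ(Kᵢ−1)) = 0.
Feasibility: ΣzᵢKᵢ = 1.497, Σzᵢ/Kᵢ = 1.425 — both > 1, two phases present.
Newton–Raphson from ψ = 0.56:
  ψ = 0.560: g = -0.0687, g' = -0.680 → ψ = 0.459
  ψ = 0.459: g = 0.0006, g' = -0.698 → ψ = 0.460
Converged at ψ = 0.460.
Compositions from xᵢ = zᵢ/(1+ψ(Kᵢ−1)), yᵢ = Kᵢxᵢ:
  1: x = 0.085, y = 0.340
  2: x = 0.238, y = 0.376
  3: x = 0.574, y = 0.242
  4: x = 0.104, y = 0.043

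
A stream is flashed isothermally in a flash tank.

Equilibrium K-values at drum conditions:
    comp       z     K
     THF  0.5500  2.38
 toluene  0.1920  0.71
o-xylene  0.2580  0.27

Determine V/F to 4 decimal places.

Rachford–Rice: g(V/F) = Σ zᵢ(Kᵢ−1)/(1+V/F(Kᵢ−1)) = 0.
Feasibility: ΣzᵢKᵢ = 1.5150, Σzᵢ/Kᵢ = 1.4571 — both > 1, two phases present.
Newton iteration, V/F⁰ = 0.52:
  V/F = 0.5200: g = 0.07275, g' = -0.7346 → V/F = 0.6190
  V/F = 0.6190: g = -0.00215, g' = -0.7863 → V/F = 0.6163
Converged at V/F = 0.6163.

V/F = 0.6163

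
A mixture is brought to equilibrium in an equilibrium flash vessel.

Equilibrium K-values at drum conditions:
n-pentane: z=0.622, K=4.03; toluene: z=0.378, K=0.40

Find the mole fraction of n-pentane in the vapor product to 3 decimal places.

Let ψ = V/F and solve Σ zᵢ(Kᵢ−1)/(1+ψ(Kᵢ−1)) = 0.
g(0) = ΣzᵢKᵢ − 1 = 1.658 and g(1) = 1 − Σzᵢ/Kᵢ = -0.099, so a root lies in (0, 1).
Binary case is linear: z₁(K₁−1)(1+ψ(K₂−1)) + z₂(K₂−1)(1+ψ(K₁−1)) = 0
⇒ ψ = [z₁(K₁−1)+z₂(K₂−1)] / [−(K₁−1)(K₂−1)] = 1.6579/1.8180 = 0.912
Compositions from xᵢ = zᵢ/(1+ψ(Kᵢ−1)), yᵢ = Kᵢxᵢ:
  n-pentane: x = 0.165, y = 0.666
  toluene: x = 0.835, y = 0.334

y_n-pentane = 0.666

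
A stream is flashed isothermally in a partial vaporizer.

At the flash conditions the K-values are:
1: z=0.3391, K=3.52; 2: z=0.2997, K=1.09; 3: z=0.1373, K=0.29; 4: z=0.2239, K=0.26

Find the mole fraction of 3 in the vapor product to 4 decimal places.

Material balance + equilibrium reduce to Σ zᵢ(Kᵢ−1)/(1+ψ(Kᵢ−1)) = 0.
Feasibility: ΣzᵢKᵢ = 1.6183, Σzᵢ/Kᵢ = 1.7059 — both > 1, two phases present.
Iterate (Newton) starting at ψ = 0.51:
  ψ = 0.5100: g = -0.01921, g' = -0.9010 → ψ = 0.4887
  ψ = 0.4887: g = -0.00004, g' = -0.8978 → ψ = 0.4886
Converged at ψ = 0.4886.
Compositions from xᵢ = zᵢ/(1+ψ(Kᵢ−1)), yᵢ = Kᵢxᵢ:
  1: x = 0.1520, y = 0.5349
  2: x = 0.2871, y = 0.3129
  3: x = 0.2102, y = 0.0610
  4: x = 0.3507, y = 0.0912

y_3 = 0.0610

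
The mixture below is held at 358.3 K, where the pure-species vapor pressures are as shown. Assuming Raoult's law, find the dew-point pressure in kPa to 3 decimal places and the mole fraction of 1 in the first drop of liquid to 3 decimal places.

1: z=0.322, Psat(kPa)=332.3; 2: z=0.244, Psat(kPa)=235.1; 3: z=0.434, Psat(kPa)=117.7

At the dew point ψ → 1, so Σzᵢ/Kᵢ = 1 with Kᵢ = Pᵢˢᵃᵗ/P ⇒ 1/P = Σzᵢ/Pᵢˢᵃᵗ.
1/P = 0.322/332.3 + 0.244/235.1 + 0.434/117.7 = 0.005694 ⇒ P = 175.617 kPa
xᵢ = zᵢP/Pᵢˢᵃᵗ ⇒ x_1 = 0.322·175.617/332.3 = 0.170

Pdew = 175.617 kPa, x_1 = 0.170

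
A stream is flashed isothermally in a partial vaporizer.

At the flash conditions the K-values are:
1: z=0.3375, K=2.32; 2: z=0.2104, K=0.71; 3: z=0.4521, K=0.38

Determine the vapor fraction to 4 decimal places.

Material balance + equilibrium reduce to Σ zᵢ(Kᵢ−1)/(1+ψ(Kᵢ−1)) = 0.
Check two-phase: ΣzᵢKᵢ = 1.1042 > 1 and Σzᵢ/Kᵢ = 1.6315 > 1, so g(0) = 0.1042 > 0 and g(1) = -0.6315 < 0.
Newton–Raphson from ψ = 0.5:
  ψ = 0.5000: g = -0.20923, g' = -0.6026 → ψ = 0.1528
  ψ = 0.1528: g = -0.00276, g' = -0.6387 → ψ = 0.1485
Converged at ψ = 0.1485.

ψ = 0.1485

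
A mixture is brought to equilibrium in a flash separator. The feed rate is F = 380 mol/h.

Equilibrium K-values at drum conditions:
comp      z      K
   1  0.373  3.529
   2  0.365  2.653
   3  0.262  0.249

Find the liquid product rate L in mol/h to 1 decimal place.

Material balance + equilibrium reduce to Σ zᵢ(Kᵢ−1)/(1+β(Kᵢ−1)) = 0.
Check two-phase: ΣzᵢKᵢ = 2.350 > 1 and Σzᵢ/Kᵢ = 1.295 > 1, so g(0) = 1.350 > 0 and g(1) = -0.295 < 0.
Iterate (Newton) starting at β = 0.5:
  β = 0.500: g = 0.4318, g' = -1.143 → β = 0.878
  β = 0.878: g = -0.0382, g' = -1.668 → β = 0.855
  β = 0.855: g = -0.0012, g' = -1.563 → β = 0.854
Converged at β = 0.854.
Then V = β·F = 0.8541·380 = 324.5 mol/h and L = F − V = 55.5 mol/h.

L = 55.5 mol/h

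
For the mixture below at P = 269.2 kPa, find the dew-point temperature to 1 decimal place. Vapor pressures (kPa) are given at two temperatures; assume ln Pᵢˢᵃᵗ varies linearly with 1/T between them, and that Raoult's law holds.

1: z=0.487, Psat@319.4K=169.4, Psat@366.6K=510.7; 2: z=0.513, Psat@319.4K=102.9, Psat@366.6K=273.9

T = 352.7 K

Dew-point temperature: Σzᵢ·P/Pᵢˢᵃᵗ(T) = 1. Interpolate ln Pᵢˢᵃᵗ = aᵢ + bᵢ/T.
  T = 319.4 K: ΣzᵢP/Pᵢˢᵃᵗ = 2.1160
  T = 366.6 K: ΣzᵢP/Pᵢˢᵃᵗ = 0.7609
  T = 343.0 K: ΣzᵢP/Pᵢˢᵃᵗ = 1.2245
  T = 354.8 K: ΣzᵢP/Pᵢˢᵃᵗ = 0.9576
  T = 348.9 K: ΣzᵢP/Pᵢˢᵃᵗ = 1.0805
  T = 351.9 K: ΣzᵢP/Pᵢˢᵃᵗ = 1.0156
Interpolating between 351.9 K and 354.8 K gives T ≈ 352.7 K.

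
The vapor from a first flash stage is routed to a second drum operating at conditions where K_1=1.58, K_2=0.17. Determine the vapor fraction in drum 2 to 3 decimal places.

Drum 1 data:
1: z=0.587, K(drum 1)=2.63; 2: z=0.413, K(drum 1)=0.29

V/F (drum 2) = 0.613

Drum 1:
Rachford–Rice: g(ψ₁) = Σ zᵢ(Kᵢ−1)/(1+ψ₁(Kᵢ−1)) = 0.
Check two-phase: ΣzᵢKᵢ = 1.664 > 1 and Σzᵢ/Kᵢ = 1.647 > 1, so g(0) = 0.664 > 0 and g(1) = -0.647 < 0.
Binary case is linear: z₁(K₁−1)(1+ψ₁(K₂−1)) + z₂(K₂−1)(1+ψ₁(K₁−1)) = 0
⇒ ψ₁ = [z₁(K₁−1)+z₂(K₂−1)] / [−(K₁−1)(K₂−1)] = 0.6636/1.1573 = 0.573
Drum-1 compositions:
  1: x = 0.303, y = 0.798
  2: x = 0.697, y = 0.202
Drum-2 feed = drum-1 vapor: z₂ = (0.7980, 0.2020).
Drum 2:
Material balance + equilibrium reduce to Σ zᵢ(Kᵢ−1)/(1+ψ₂(Kᵢ−1)) = 0.
Feasibility: ΣzᵢKᵢ = 1.295, Σzᵢ/Kᵢ = 1.693 — both > 1, two phases present.
Iterate (Newton) starting at ψ₂ = 0.69:
  ψ₂ = 0.690: g = -0.0618, g' = -0.899 → ψ₂ = 0.621
  ψ₂ = 0.621: g = -0.0059, g' = -0.738 → ψ₂ = 0.613
Converged at ψ₂ = 0.613.
  1: x = 0.589, y = 0.930
  2: x = 0.411, y = 0.070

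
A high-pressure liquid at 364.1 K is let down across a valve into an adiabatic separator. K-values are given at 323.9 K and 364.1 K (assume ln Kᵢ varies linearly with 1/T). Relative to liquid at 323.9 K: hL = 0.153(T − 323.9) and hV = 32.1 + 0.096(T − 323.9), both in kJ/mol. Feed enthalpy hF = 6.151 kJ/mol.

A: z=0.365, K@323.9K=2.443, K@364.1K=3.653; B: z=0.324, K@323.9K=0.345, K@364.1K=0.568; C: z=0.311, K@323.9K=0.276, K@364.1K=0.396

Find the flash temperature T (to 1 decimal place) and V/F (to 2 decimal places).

Adiabatic flash: solve Rachford–Rice at each trial T, then check hF = ψ·hV(T) + (1−ψ)·hL(T).
  T = 323.9 K: K = (2.443, 0.345, 0.276), RR gives ψ = 0.090, H_out = 2.882 kJ/mol
  T = 364.1 K: K = (3.653, 0.568, 0.396), RR gives ψ = 0.462, H_out = 19.910 kJ/mol
  T = 344.0 K: K = (3.023, 0.449, 0.334), RR gives ψ = 0.286, H_out = 11.930 kJ/mol
  T = 333.9 K: K = (2.725, 0.395, 0.304), RR gives ψ = 0.193, H_out = 7.631 kJ/mol
  T = 328.9 K: K = (2.582, 0.370, 0.290), RR gives ψ = 0.144, H_out = 5.337 kJ/mol
  T = 331.4 K: K = (2.653, 0.382, 0.297), RR gives ψ = 0.169, H_out = 6.501 kJ/mol
  T = 330.1 K: K = (2.616, 0.376, 0.293), RR gives ψ = 0.156, H_out = 5.901 kJ/mol
Linear interpolation between T = 330.1 (H_out = 5.901) and T = 331.4 (H_out = 6.501) on hF = 6.151 gives T ≈ 330.6 K, at which ψ = 0.16.

T = 330.6 K, V/F = 0.16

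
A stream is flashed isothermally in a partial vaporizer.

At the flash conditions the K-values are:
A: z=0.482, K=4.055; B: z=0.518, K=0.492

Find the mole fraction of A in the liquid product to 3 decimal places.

x_A = 0.143

Material balance + equilibrium reduce to Σ zᵢ(Kᵢ−1)/(1+ψ(Kᵢ−1)) = 0.
Check two-phase: ΣzᵢKᵢ = 2.209 > 1 and Σzᵢ/Kᵢ = 1.172 > 1, so g(0) = 1.209 > 0 and g(1) = -0.172 < 0.
Newton–Raphson from ψ = 0.5:
  ψ = 0.500: g = 0.2299, g' = -0.944 → ψ = 0.743
  ψ = 0.743: g = 0.0273, g' = -0.766 → ψ = 0.779
Converged at ψ = 0.779.
Compositions from xᵢ = zᵢ/(1+ψ(Kᵢ−1)), yᵢ = Kᵢxᵢ:
  A: x = 0.143, y = 0.578
  B: x = 0.857, y = 0.422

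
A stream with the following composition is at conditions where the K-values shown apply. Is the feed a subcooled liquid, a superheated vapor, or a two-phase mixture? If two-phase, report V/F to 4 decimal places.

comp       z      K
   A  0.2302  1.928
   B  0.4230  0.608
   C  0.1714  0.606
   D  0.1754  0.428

ΣzᵢKᵢ = 0.8799; Σzᵢ/Kᵢ = 1.5078.
Since ΣzᵢKᵢ < 1 the mixture is below its bubble point — single liquid phase.

subcooled liquid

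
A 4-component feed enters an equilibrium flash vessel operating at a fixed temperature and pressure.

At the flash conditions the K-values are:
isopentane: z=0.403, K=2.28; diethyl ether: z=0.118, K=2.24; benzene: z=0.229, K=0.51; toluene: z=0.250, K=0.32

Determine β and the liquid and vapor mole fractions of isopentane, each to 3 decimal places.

β = 0.498, x_isopentane = 0.246, y_isopentane = 0.561

Material balance + equilibrium reduce to Σ zᵢ(Kᵢ−1)/(1+β(Kᵢ−1)) = 0.
g(0) = ΣzᵢKᵢ − 1 = 0.380 and g(1) = 1 − Σzᵢ/Kᵢ = -0.460, so a root lies in (0, 1).
Iterate (Newton) starting at β = 0.52:
  β = 0.520: g = -0.0149, g' = -0.681 → β = 0.498
Converged at β = 0.498.
Compositions from xᵢ = zᵢ/(1+β(Kᵢ−1)), yᵢ = Kᵢxᵢ:
  isopentane: x = 0.246, y = 0.561
  diethyl ether: x = 0.073, y = 0.163
  benzene: x = 0.303, y = 0.154
  toluene: x = 0.378, y = 0.121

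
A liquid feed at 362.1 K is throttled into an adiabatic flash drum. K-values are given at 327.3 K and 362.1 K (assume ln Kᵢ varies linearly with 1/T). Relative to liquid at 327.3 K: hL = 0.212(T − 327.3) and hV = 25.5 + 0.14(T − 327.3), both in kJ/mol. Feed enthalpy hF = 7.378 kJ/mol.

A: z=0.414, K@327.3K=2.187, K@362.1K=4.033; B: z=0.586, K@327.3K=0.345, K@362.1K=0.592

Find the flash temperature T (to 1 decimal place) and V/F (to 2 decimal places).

Adiabatic flash: solve Rachford–Rice at each trial T, then check hF = ψ·hV(T) + (1−ψ)·hL(T).
  T = 327.3 K: K = (2.187, 0.345), RR gives ψ = 0.138, H_out = 3.529 kJ/mol
  T = 362.1 K: K = (4.033, 0.592), RR gives ψ = 0.821, H_out = 26.267 kJ/mol
  T = 344.7 K: K = (3.016, 0.458), RR gives ψ = 0.473, H_out = 15.167 kJ/mol
  T = 336.0 K: K = (2.579, 0.399), RR gives ψ = 0.318, H_out = 9.748 kJ/mol
  T = 331.6 K: K = (2.375, 0.371), RR gives ψ = 0.232, H_out = 6.760 kJ/mol
  T = 333.8 K: K = (2.476, 0.385), RR gives ψ = 0.276, H_out = 8.286 kJ/mol
Linear interpolation between T = 331.6 (H_out = 6.760) and T = 333.8 (H_out = 8.286) on hF = 7.378 gives T ≈ 332.5 K, at which ψ = 0.25.

T = 332.5 K, V/F = 0.25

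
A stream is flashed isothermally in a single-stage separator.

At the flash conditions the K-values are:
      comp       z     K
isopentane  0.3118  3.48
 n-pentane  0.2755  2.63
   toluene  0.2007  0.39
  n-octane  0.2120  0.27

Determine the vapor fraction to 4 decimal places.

Rachford–Rice: g(ψ) = Σ zᵢ(Kᵢ−1)/(1+ψ(Kᵢ−1)) = 0.
g(0) = ΣzᵢKᵢ − 1 = 0.9451 and g(1) = 1 − Σzᵢ/Kᵢ = -0.4942, so a root lies in (0, 1).
Newton iteration, ψ⁰ = 0.52:
  ψ = 0.5200: g = 0.15203, g' = -1.0339 → ψ = 0.6670
  ψ = 0.6670: g = -0.00158, g' = -1.0817 → ψ = 0.6656
Converged at ψ = 0.6656.

ψ = 0.6656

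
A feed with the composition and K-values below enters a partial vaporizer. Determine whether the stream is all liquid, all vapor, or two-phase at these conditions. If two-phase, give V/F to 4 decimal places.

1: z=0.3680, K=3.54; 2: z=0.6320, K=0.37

two-phase, V/F = 0.3353

ΣzᵢKᵢ = 1.5366; Σzᵢ/Kᵢ = 1.8121.
Both exceed 1, so a two-phase solution exists.
Let ψ = V/F and solve Σ zᵢ(Kᵢ−1)/(1+ψ(Kᵢ−1)) = 0.
Iterate (Newton) starting at ψ = 0.5:
  ψ = 0.5000: g = -0.16948, g' = -0.9953 → ψ = 0.3297
  ψ = 0.3297: g = 0.00614, g' = -1.1028 → ψ = 0.3353
Converged at ψ = 0.3353.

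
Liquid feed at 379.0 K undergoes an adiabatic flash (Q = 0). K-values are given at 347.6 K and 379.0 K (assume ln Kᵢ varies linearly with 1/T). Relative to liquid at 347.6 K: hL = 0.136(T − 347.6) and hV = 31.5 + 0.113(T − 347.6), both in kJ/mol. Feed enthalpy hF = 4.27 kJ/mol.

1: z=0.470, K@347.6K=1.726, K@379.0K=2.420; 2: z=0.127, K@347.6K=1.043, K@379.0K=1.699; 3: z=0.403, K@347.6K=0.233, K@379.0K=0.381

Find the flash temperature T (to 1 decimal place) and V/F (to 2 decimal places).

T = 349.6 K, V/F = 0.13

Adiabatic flash: solve Rachford–Rice at each trial T, then check hF = ψ·hV(T) + (1−ψ)·hL(T).
  T = 347.6 K: K = (1.726, 1.043, 0.233), RR gives ψ = 0.077, H_out = 2.432 kJ/mol
  T = 379.0 K: K = (2.420, 1.699, 0.381), RR gives ψ = 0.637, H_out = 23.876 kJ/mol
  T = 363.3 K: K = (2.059, 1.345, 0.301), RR gives ψ = 0.396, H_out = 14.455 kJ/mol
  T = 355.5 K: K = (1.890, 1.189, 0.266), RR gives ψ = 0.255, H_out = 9.046 kJ/mol
  T = 351.6 K: K = (1.808, 1.115, 0.249), RR gives ψ = 0.173, H_out = 5.968 kJ/mol
  T = 349.6 K: K = (1.767, 1.079, 0.241), RR gives ψ = 0.127, H_out = 4.255 kJ/mol
Linear interpolation between T = 349.6 (H_out = 4.255) and T = 351.6 (H_out = 5.968) on hF = 4.27 gives T ≈ 349.6 K, at which ψ = 0.13.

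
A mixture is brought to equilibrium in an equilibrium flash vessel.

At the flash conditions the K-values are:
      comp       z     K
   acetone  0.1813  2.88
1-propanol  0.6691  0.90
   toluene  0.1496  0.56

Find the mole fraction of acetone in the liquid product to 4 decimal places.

Rachford–Rice: g(ψ) = Σ zᵢ(Kᵢ−1)/(1+ψ(Kᵢ−1)) = 0.
Check two-phase: ΣzᵢKᵢ = 1.2081 > 1 and Σzᵢ/Kᵢ = 1.0735 > 1, so g(0) = 0.2081 > 0 and g(1) = -0.0735 < 0.
Newton–Raphson from ψ = 0.5:
  ψ = 0.5000: g = 0.02087, g' = -0.2253 → ψ = 0.5926
  ψ = 0.5926: g = 0.00105, g' = -0.2039 → ψ = 0.5978
Converged at ψ = 0.5978.
Compositions from xᵢ = zᵢ/(1+ψ(Kᵢ−1)), yᵢ = Kᵢxᵢ:
  acetone: x = 0.0854, y = 0.2458
  1-propanol: x = 0.7116, y = 0.6405
  toluene: x = 0.2030, y = 0.1137

x_acetone = 0.0854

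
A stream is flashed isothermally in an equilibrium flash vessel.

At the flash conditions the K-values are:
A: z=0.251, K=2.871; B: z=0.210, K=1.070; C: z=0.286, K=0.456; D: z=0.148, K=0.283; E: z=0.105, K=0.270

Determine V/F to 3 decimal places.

V/F = 0.159

Newton iteration, V/F⁰ = 0.5:
  V/F = 0.500: g = -0.2430, g' = -0.719 → V/F = 0.162
  V/F = 0.162: g = -0.0027, g' = -0.790 → V/F = 0.159
Converged at V/F = 0.159.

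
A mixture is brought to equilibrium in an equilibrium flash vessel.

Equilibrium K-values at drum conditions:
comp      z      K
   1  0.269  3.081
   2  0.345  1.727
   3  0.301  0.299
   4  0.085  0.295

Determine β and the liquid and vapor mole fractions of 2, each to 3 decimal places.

β = 0.549, x_2 = 0.247, y_2 = 0.426

Rachford–Rice: g(β) = Σ zᵢ(Kᵢ−1)/(1+β(Kᵢ−1)) = 0.
Feasibility: ΣzᵢKᵢ = 1.540, Σzᵢ/Kᵢ = 1.582 — both > 1, two phases present.
Newton iteration, β⁰ = 0.5:
  β = 0.500: g = 0.0409, g' = -0.829 → β = 0.549
Converged at β = 0.549.
Compositions from xᵢ = zᵢ/(1+β(Kᵢ−1)), yᵢ = Kᵢxᵢ:
  1: x = 0.126, y = 0.387
  2: x = 0.247, y = 0.426
  3: x = 0.489, y = 0.146
  4: x = 0.139, y = 0.041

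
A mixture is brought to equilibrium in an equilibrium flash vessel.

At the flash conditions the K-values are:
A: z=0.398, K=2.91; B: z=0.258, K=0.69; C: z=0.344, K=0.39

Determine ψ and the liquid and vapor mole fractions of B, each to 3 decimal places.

Rachford–Rice: g(ψ) = Σ zᵢ(Kᵢ−1)/(1+ψ(Kᵢ−1)) = 0.
g(0) = ΣzᵢKᵢ − 1 = 0.470 and g(1) = 1 − Σzᵢ/Kᵢ = -0.393, so a root lies in (0, 1).
Iterate (Newton) starting at ψ = 0.5:
  ψ = 0.500: g = -0.0077, g' = -0.680 → ψ = 0.489
Converged at ψ = 0.489.
Compositions from xᵢ = zᵢ/(1+ψ(Kᵢ−1)), yᵢ = Kᵢxᵢ:
  A: x = 0.206, y = 0.599
  B: x = 0.304, y = 0.210
  C: x = 0.490, y = 0.191

ψ = 0.489, x_B = 0.304, y_B = 0.210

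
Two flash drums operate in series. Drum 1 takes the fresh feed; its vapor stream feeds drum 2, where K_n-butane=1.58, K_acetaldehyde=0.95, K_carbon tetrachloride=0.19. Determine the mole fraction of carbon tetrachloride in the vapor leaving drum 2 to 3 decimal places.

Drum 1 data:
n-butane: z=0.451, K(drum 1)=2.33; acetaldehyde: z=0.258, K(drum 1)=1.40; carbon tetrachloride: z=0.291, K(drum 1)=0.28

Drum 1:
Newton iteration, ψ₁⁰ = 0.5:
  ψ₁ = 0.500: g = 0.1189, g' = -0.685 → ψ₁ = 0.674
  ψ₁ = 0.674: g = -0.0092, g' = -0.816 → ψ₁ = 0.662
Converged at ψ₁ = 0.662.
Drum-1 compositions:
  n-butane: x = 0.240, y = 0.559
  acetaldehyde: x = 0.204, y = 0.286
  carbon tetrachloride: x = 0.556, y = 0.156
Drum-2 feed = drum-1 vapor: z₂ = (0.5587, 0.2856, 0.1557).
Drum 2:
Rachford–Rice: g(ψ₂) = Σ zᵢ(Kᵢ−1)/(1+ψ₂(Kᵢ−1)) = 0.
Feasibility: ΣzᵢKᵢ = 1.184, Σzᵢ/Kᵢ = 1.474 — both > 1, two phases present.
Iterate (Newton) starting at ψ₂ = 0.68:
  ψ₂ = 0.680: g = -0.0632, g' = -0.604 → ψ₂ = 0.575
  ψ₂ = 0.575: g = -0.0080, g' = -0.465 → ψ₂ = 0.558
Converged at ψ₂ = 0.558.
  n-butane: x = 0.422, y = 0.667
  acetaldehyde: x = 0.294, y = 0.279
  carbon tetrachloride: x = 0.284, y = 0.054

y_carbon tetrachloride (drum 2) = 0.054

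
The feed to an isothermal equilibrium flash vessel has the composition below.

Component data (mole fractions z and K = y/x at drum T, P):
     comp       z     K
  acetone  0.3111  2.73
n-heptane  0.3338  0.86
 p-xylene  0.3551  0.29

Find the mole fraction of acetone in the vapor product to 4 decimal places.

Material balance + equilibrium reduce to Σ zᵢ(Kᵢ−1)/(1+ψ(Kᵢ−1)) = 0.
Check two-phase: ΣzᵢKᵢ = 1.2393 > 1 and Σzᵢ/Kᵢ = 1.7266 > 1, so g(0) = 0.2394 > 0 and g(1) = -0.7266 < 0.
Iterate (Newton) starting at ψ = 0.5:
  ψ = 0.5000: g = -0.15255, g' = -0.7055 → ψ = 0.2838
  ψ = 0.2838: g = -0.00342, g' = -0.7067 → ψ = 0.2789
Converged at ψ = 0.2789.
Compositions from xᵢ = zᵢ/(1+ψ(Kᵢ−1)), yᵢ = Kᵢxᵢ:
  acetone: x = 0.2098, y = 0.5729
  n-heptane: x = 0.3474, y = 0.2987
  p-xylene: x = 0.4428, y = 0.1284

y_acetone = 0.5729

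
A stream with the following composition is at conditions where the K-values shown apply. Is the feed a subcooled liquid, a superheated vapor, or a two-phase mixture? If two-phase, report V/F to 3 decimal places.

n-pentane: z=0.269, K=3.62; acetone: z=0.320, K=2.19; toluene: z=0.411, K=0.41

ΣzᵢKᵢ = 1.843; Σzᵢ/Kᵢ = 1.223.
Both exceed 1, so a two-phase solution exists.
Rachford–Rice: g(ψ) = Σ zᵢ(Kᵢ−1)/(1+ψ(Kᵢ−1)) = 0.
Iterate (Newton) starting at ψ = 0.51:
  ψ = 0.510: g = 0.1918, g' = -0.807 → ψ = 0.748
  ψ = 0.748: g = 0.0057, g' = -0.796 → ψ = 0.755
Converged at ψ = 0.755.

two-phase, V/F = 0.755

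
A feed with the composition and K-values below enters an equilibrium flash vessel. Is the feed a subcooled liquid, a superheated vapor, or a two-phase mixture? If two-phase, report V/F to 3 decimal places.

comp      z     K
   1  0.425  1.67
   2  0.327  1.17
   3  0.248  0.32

ΣzᵢKᵢ = 1.172; Σzᵢ/Kᵢ = 1.309.
Both exceed 1, so a two-phase solution exists.
Rachford–Rice: g(ψ) = Σ zᵢ(Kᵢ−1)/(1+ψ(Kᵢ−1)) = 0.
Newton iteration, ψ⁰ = 0.49:
  ψ = 0.490: g = 0.0128, g' = -0.374 → ψ = 0.524
Converged at ψ = 0.524.

two-phase, V/F = 0.524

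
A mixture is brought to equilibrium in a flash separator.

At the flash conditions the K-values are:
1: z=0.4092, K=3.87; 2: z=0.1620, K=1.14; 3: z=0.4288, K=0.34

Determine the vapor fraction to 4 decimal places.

Rachford–Rice: g(ψ) = Σ zᵢ(Kᵢ−1)/(1+ψ(Kᵢ−1)) = 0.
g(0) = ΣzᵢKᵢ − 1 = 0.9141 and g(1) = 1 − Σzᵢ/Kᵢ = -0.5090, so a root lies in (0, 1).
Iterate (Newton) starting at ψ = 0.38:
  ψ = 0.3800: g = 0.20554, g' = -1.1068 → ψ = 0.5657
  ψ = 0.5657: g = 0.01702, g' = -0.9681 → ψ = 0.5833
Converged at ψ = 0.5833.

ψ = 0.5833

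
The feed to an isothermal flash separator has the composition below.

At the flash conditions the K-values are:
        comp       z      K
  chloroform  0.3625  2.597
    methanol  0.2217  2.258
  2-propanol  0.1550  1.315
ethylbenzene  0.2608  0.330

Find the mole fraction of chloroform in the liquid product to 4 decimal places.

Newton–Raphson from ψ = 0.5:
  ψ = 0.5000: g = 0.27252, g' = -0.6943 → ψ = 0.8925
  ψ = 0.8925: g = -0.02648, g' = -0.9688 → ψ = 0.8652
  ψ = 0.8652: g = -0.00075, g' = -0.9156 → ψ = 0.8644
Converged at ψ = 0.8644.
Compositions from xᵢ = zᵢ/(1+ψ(Kᵢ−1)), yᵢ = Kᵢxᵢ:
  chloroform: x = 0.1523, y = 0.3955
  methanol: x = 0.1062, y = 0.2398
  2-propanol: x = 0.1218, y = 0.1602
  ethylbenzene: x = 0.6197, y = 0.2045

x_chloroform = 0.1523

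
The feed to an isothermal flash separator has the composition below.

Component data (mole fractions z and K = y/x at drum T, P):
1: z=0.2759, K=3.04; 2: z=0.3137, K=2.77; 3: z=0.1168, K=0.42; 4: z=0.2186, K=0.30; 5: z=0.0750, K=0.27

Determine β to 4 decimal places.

Rachford–Rice: g(β) = Σ zᵢ(Kᵢ−1)/(1+β(Kᵢ−1)) = 0.
Check two-phase: ΣzᵢKᵢ = 1.8426 > 1 and Σzᵢ/Kᵢ = 1.4885 > 1, so g(0) = 0.8426 > 0 and g(1) = -0.4885 < 0.
Iterate (Newton) starting at β = 0.5:
  β = 0.5000: g = 0.15614, g' = -0.9886 → β = 0.6579
  β = 0.6579: g = -0.00175, g' = -1.0379 → β = 0.6563
Converged at β = 0.6563.

β = 0.6563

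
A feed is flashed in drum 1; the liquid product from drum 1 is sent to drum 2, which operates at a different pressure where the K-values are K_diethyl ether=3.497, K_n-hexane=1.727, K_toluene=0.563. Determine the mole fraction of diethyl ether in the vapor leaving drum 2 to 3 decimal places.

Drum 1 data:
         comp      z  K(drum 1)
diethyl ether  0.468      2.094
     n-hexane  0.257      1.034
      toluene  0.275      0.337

y_diethyl ether (drum 2) = 0.307

Drum 1:
Rachford–Rice: g(ψ₁) = Σ zᵢ(Kᵢ−1)/(1+ψ₁(Kᵢ−1)) = 0.
g(0) = ΣzᵢKᵢ − 1 = 0.338 and g(1) = 1 − Σzᵢ/Kᵢ = -0.288, so a root lies in (0, 1).
Newton iteration, ψ₁⁰ = 0.33:
  ψ₁ = 0.330: g = 0.1514, g' = -0.501 → ψ₁ = 0.632
  ψ₁ = 0.632: g = -0.0028, g' = -0.554 → ψ₁ = 0.627
Converged at ψ₁ = 0.627.
Drum-1 compositions:
  diethyl ether: x = 0.278, y = 0.581
  n-hexane: x = 0.252, y = 0.260
  toluene: x = 0.471, y = 0.159
Drum-2 feed = drum-1 liquid: z₂ = (0.2775, 0.2516, 0.4708).
Drum 2:
Rachford–Rice: g(ψ₂) = Σ zᵢ(Kᵢ−1)/(1+ψ₂(Kᵢ−1)) = 0.
g(0) = ΣzᵢKᵢ − 1 = 0.670 and g(1) = 1 − Σzᵢ/Kᵢ = -0.061, so a root lies in (0, 1).
Iterate (Newton) starting at ψ₂ = 0.5:
  ψ₂ = 0.500: g = 0.1791, g' = -0.561 → ψ₂ = 0.819
  ψ₂ = 0.819: g = 0.0217, g' = -0.457 → ψ₂ = 0.867
Converged at ψ₂ = 0.867.
  diethyl ether: x = 0.088, y = 0.307
  n-hexane: x = 0.154, y = 0.267
  toluene: x = 0.758, y = 0.427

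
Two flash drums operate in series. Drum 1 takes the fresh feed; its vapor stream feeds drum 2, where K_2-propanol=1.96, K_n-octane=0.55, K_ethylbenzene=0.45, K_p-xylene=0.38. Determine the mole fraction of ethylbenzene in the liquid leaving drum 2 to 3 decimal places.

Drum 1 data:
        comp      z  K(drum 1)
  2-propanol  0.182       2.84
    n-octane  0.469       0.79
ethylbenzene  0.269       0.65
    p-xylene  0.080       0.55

Drum 1:
Newton iteration, ψ₁⁰ = 0.5:
  ψ₁ = 0.500: g = -0.0962, g' = -0.268 → ψ₁ = 0.142
  ψ₁ = 0.142: g = 0.0267, g' = -0.465 → ψ₁ = 0.199
  ψ₁ = 0.199: g = 0.0016, g' = -0.410 → ψ₁ = 0.203
Converged at ψ₁ = 0.203.
Drum-1 compositions:
  2-propanol: x = 0.133, y = 0.376
  n-octane: x = 0.490, y = 0.387
  ethylbenzene: x = 0.290, y = 0.188
  p-xylene: x = 0.088, y = 0.048
Drum-2 feed = drum-1 vapor: z₂ = (0.3764, 0.3870, 0.1882, 0.0484).
Drum 2:
Rachford–Rice: g(ψ₂) = Σ zᵢ(Kᵢ−1)/(1+ψ₂(Kᵢ−1)) = 0.
Feasibility: ΣzᵢKᵢ = 1.054, Σzᵢ/Kᵢ = 1.441 — both > 1, two phases present.
Iterate (Newton) starting at ψ₂ = 0.47:
  ψ₂ = 0.470: g = -0.1539, g' = -0.431 → ψ₂ = 0.113
Converged at ψ₂ = 0.113.
  2-propanol: x = 0.340, y = 0.666
  n-octane: x = 0.408, y = 0.224
  ethylbenzene: x = 0.201, y = 0.090
  p-xylene: x = 0.052, y = 0.020

x_ethylbenzene (drum 2) = 0.201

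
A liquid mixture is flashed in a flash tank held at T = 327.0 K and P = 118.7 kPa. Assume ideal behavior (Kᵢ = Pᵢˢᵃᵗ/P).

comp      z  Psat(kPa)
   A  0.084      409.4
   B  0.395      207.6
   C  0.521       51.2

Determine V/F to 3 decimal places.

Raoult's law: Kᵢ = Pᵢˢᵃᵗ/P = Pᵢˢᵃᵗ/118.7.
  K_A = 409.4/118.7 = 3.44903, K_B = 207.6/118.7 = 1.74895, K_C = 51.2/118.7 = 0.43134
Material balance + equilibrium reduce to Σ zᵢ(Kᵢ−1)/(1+V/F(Kᵢ−1)) = 0.
g(0) = ΣzᵢKᵢ − 1 = 0.205 and g(1) = 1 − Σzᵢ/Kᵢ = -0.458, so a root lies in (0, 1).
Newton–Raphson from V/F = 0.56:
  V/F = 0.560: g = -0.1395, g' = -0.562 → V/F = 0.312
  V/F = 0.312: g = -0.0037, g' = -0.557 → V/F = 0.305
Converged at V/F = 0.305.

V/F = 0.305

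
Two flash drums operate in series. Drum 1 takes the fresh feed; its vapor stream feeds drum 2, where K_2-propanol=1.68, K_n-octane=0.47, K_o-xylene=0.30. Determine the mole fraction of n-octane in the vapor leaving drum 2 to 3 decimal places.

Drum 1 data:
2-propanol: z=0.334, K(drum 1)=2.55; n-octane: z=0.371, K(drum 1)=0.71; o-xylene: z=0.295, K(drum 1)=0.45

y_n-octane (drum 2) = 0.158

Drum 1:
Material balance + equilibrium reduce to Σ zᵢ(Kᵢ−1)/(1+ψ₁(Kᵢ−1)) = 0.
Feasibility: ΣzᵢKᵢ = 1.248, Σzᵢ/Kᵢ = 1.309 — both > 1, two phases present.
Newton–Raphson from ψ₁ = 0.51:
  ψ₁ = 0.510: g = -0.0626, g' = -0.466 → ψ₁ = 0.375
  ψ₁ = 0.375: g = 0.0020, g' = -0.502 → ψ₁ = 0.380
Converged at ψ₁ = 0.380.
Drum-1 compositions:
  2-propanol: x = 0.210, y = 0.536
  n-octane: x = 0.417, y = 0.296
  o-xylene: x = 0.373, y = 0.168
Drum-2 feed = drum-1 vapor: z₂ = (0.5362, 0.2960, 0.1678).
Drum 2:
Let ψ₂ = V/F and solve Σ zᵢ(Kᵢ−1)/(1+ψ₂(Kᵢ−1)) = 0.
Check two-phase: ΣzᵢKᵢ = 1.090 > 1 and Σzᵢ/Kᵢ = 1.508 > 1, so g(0) = 0.090 > 0 and g(1) = -0.508 < 0.
Iterate (Newton) starting at ψ₂ = 0.43:
  ψ₂ = 0.430: g = -0.0890, g' = -0.456 → ψ₂ = 0.235
  ψ₂ = 0.235: g = -0.0053, g' = -0.411 → ψ₂ = 0.222
Converged at ψ₂ = 0.222.
  2-propanol: x = 0.466, y = 0.783
  n-octane: x = 0.335, y = 0.158
  o-xylene: x = 0.199, y = 0.060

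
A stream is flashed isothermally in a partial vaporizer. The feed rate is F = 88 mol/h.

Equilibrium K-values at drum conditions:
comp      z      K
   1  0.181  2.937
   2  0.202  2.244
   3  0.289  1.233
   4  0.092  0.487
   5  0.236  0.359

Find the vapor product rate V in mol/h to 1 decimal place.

Let ψ = V/F and solve Σ zᵢ(Kᵢ−1)/(1+ψ(Kᵢ−1)) = 0.
Feasibility: ΣzᵢKᵢ = 1.471, Σzᵢ/Kᵢ = 1.232 — both > 1, two phases present.
Iterate (Newton) starting at ψ = 0.59:
  ψ = 0.590: g = 0.0568, g' = -0.565 → ψ = 0.691
  ψ = 0.691: g = -0.0013, g' = -0.597 → ψ = 0.688
Converged at ψ = 0.688.
Then V = ψ·F = 0.6883·88 = 60.6 mol/h and L = F − V = 27.4 mol/h.

V = 60.6 mol/h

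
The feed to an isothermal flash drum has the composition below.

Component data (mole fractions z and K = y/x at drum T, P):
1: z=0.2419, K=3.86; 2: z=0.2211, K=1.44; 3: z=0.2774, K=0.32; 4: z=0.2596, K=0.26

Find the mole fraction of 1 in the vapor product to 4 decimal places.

y_1 = 0.5220

Rachford–Rice: g(V/F) = Σ zᵢ(Kᵢ−1)/(1+V/F(Kᵢ−1)) = 0.
Check two-phase: ΣzᵢKᵢ = 1.4084 > 1 and Σzᵢ/Kᵢ = 2.0815 > 1, so g(0) = 0.4084 > 0 and g(1) = -1.0815 < 0.
Newton–Raphson from V/F = 0.36:
  V/F = 0.3600: g = -0.08679, g' = -1.0013 → V/F = 0.2733
  V/F = 0.2733: g = 0.00263, g' = -1.0743 → V/F = 0.2758
Converged at V/F = 0.2758.
Compositions from xᵢ = zᵢ/(1+V/F(Kᵢ−1)), yᵢ = Kᵢxᵢ:
  1: x = 0.1352, y = 0.5220
  2: x = 0.1972, y = 0.2839
  3: x = 0.3414, y = 0.1093
  4: x = 0.3262, y = 0.0848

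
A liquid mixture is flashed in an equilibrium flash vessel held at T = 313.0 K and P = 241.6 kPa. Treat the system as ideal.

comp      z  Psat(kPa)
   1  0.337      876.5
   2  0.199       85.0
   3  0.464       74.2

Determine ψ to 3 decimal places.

Raoult's law: Kᵢ = Pᵢˢᵃᵗ/P = Pᵢˢᵃᵗ/241.6.
  K_1 = 876.5/241.6 = 3.62790, K_2 = 85.0/241.6 = 0.35182, K_3 = 74.2/241.6 = 0.30712
Material balance + equilibrium reduce to Σ zᵢ(Kᵢ−1)/(1+ψ(Kᵢ−1)) = 0.
Check two-phase: ΣzᵢKᵢ = 1.435 > 1 and Σzᵢ/Kᵢ = 2.169 > 1, so g(0) = 0.435 > 0 and g(1) = -1.169 < 0.
Newton–Raphson from ψ = 0.59:
  ψ = 0.590: g = -0.4054, g' = -1.214 → ψ = 0.256
  ψ = 0.256: g = -0.0162, g' = -1.281 → ψ = 0.243
  ψ = 0.243: g = 0.0002, g' = -1.306 → ψ = 0.244
Converged at ψ = 0.244.

ψ = 0.244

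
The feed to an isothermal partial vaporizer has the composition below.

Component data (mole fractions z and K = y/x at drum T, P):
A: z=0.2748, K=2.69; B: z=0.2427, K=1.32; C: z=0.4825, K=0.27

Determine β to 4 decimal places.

β = 0.2094

Rachford–Rice: g(β) = Σ zᵢ(Kᵢ−1)/(1+β(Kᵢ−1)) = 0.
g(0) = ΣzᵢKᵢ − 1 = 0.1899 and g(1) = 1 − Σzᵢ/Kᵢ = -1.0731, so a root lies in (0, 1).
Newton iteration, β⁰ = 0.5:
  β = 0.5000: g = -0.23602, g' = -0.8867 → β = 0.2338
  β = 0.2338: g = -0.01959, g' = -0.7986 → β = 0.2093
  β = 0.2093: g = 0.00011, g' = -0.8083 → β = 0.2094
Converged at β = 0.2094.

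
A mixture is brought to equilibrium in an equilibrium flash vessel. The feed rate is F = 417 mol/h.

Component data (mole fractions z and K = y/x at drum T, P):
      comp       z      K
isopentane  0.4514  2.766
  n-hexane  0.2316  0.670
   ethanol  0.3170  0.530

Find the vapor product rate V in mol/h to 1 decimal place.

V = 322.7 mol/h

Rachford–Rice: g(ψ) = Σ zᵢ(Kᵢ−1)/(1+ψ(Kᵢ−1)) = 0.
g(0) = ΣzᵢKᵢ − 1 = 0.5718 and g(1) = 1 − Σzᵢ/Kᵢ = -0.1070, so a root lies in (0, 1).
Newton iteration, ψ⁰ = 0.31:
  ψ = 0.3100: g = 0.25561, g' = -0.7151 → ψ = 0.6674
  ψ = 0.6674: g = 0.05079, g' = -0.4867 → ψ = 0.7718
  ψ = 0.7718: g = 0.00102, g' = -0.4700 → ψ = 0.7739
Converged at ψ = 0.7740.
Then V = ψ·F = 0.7740·417 = 322.7 mol/h and L = F − V = 94.3 mol/h.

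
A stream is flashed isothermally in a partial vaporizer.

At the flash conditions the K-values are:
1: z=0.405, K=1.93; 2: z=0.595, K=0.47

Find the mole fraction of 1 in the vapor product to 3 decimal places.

y_1 = 0.701

Rachford–Rice: g(V/F) = Σ zᵢ(Kᵢ−1)/(1+V/F(Kᵢ−1)) = 0.
g(0) = ΣzᵢKᵢ − 1 = 0.061 and g(1) = 1 − Σzᵢ/Kᵢ = -0.476, so a root lies in (0, 1).
Binary case is linear: z₁(K₁−1)(1+V/F(K₂−1)) + z₂(K₂−1)(1+V/F(K₁−1)) = 0
⇒ V/F = [z₁(K₁−1)+z₂(K₂−1)] / [−(K₁−1)(K₂−1)] = 0.0613/0.4929 = 0.124
Compositions from xᵢ = zᵢ/(1+V/F(Kᵢ−1)), yᵢ = Kᵢxᵢ:
  1: x = 0.363, y = 0.701
  2: x = 0.637, y = 0.299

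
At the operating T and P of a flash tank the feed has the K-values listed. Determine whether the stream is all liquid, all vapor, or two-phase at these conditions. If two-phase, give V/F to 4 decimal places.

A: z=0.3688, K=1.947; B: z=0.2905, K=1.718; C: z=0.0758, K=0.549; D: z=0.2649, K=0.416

ΣzᵢKᵢ = 1.3689; Σzᵢ/Kᵢ = 1.1334.
Both exceed 1, so a two-phase solution exists.
Iterate (Newton) starting at ψ = 0.41:
  ψ = 0.4100: g = 0.16737, g' = -0.4404 → ψ = 0.7901
  ψ = 0.7901: g = -0.00747, g' = -0.5178 → ψ = 0.7756
  ψ = 0.7756: g = -0.00006, g' = -0.5101 → ψ = 0.7755
Converged at ψ = 0.7755.

two-phase, V/F = 0.7755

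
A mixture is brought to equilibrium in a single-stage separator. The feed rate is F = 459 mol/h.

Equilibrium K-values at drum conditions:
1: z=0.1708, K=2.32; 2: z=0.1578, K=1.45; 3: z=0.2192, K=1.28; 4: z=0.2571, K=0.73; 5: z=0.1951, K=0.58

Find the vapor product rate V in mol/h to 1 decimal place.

V = 367.3 mol/h

Let ψ = V/F and solve Σ zᵢ(Kᵢ−1)/(1+ψ(Kᵢ−1)) = 0.
g(0) = ΣzᵢKᵢ − 1 = 0.2065 and g(1) = 1 − Σzᵢ/Kᵢ = -0.0423, so a root lies in (0, 1).
Iterate (Newton) starting at ψ = 0.6:
  ψ = 0.6000: g = 0.04189, g' = -0.2133 → ψ = 0.7964
  ψ = 0.7964: g = 0.00081, g' = -0.2077 → ψ = 0.8003
Converged at ψ = 0.8003.
Then V = ψ·F = 0.8003·459 = 367.3 mol/h and L = F − V = 91.7 mol/h.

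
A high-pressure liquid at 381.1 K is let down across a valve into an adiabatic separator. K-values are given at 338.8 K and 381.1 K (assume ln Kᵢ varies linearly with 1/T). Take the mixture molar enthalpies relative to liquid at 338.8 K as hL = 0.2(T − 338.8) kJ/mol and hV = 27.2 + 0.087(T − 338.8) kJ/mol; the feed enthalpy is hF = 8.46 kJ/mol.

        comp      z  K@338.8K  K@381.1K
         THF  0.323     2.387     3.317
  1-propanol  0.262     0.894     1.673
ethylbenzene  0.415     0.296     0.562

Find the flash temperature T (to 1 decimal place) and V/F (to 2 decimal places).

T = 344.8 K, V/F = 0.27

Adiabatic flash: solve Rachford–Rice at each trial T, then check hF = ψ·hV(T) + (1−ψ)·hL(T).
  T = 338.8 K: K = (2.387, 0.894, 0.296), RR gives ψ = 0.174, H_out = 4.719 kJ/mol
  T = 381.1 K: K = (3.317, 1.673, 0.562), RR gives ψ = 1.000, H_out = 30.880 kJ/mol
  T = 360.0 K: K = (2.842, 1.247, 0.416), RR gives ψ = 0.542, H_out = 17.687 kJ/mol
  T = 349.4 K: K = (2.612, 1.061, 0.353), RR gives ψ = 0.352, H_out = 11.268 kJ/mol
  T = 344.1 K: K = (2.499, 0.975, 0.324), RR gives ψ = 0.262, H_out = 8.022 kJ/mol
  T = 346.8 K: K = (2.556, 1.018, 0.338), RR gives ψ = 0.307, H_out = 9.681 kJ/mol
  T = 345.5 K: K = (2.528, 0.997, 0.331), RR gives ψ = 0.285, H_out = 8.884 kJ/mol
Linear interpolation between T = 344.1 (H_out = 8.022) and T = 345.5 (H_out = 8.884) on hF = 8.46 gives T ≈ 344.8 K, at which ψ = 0.27.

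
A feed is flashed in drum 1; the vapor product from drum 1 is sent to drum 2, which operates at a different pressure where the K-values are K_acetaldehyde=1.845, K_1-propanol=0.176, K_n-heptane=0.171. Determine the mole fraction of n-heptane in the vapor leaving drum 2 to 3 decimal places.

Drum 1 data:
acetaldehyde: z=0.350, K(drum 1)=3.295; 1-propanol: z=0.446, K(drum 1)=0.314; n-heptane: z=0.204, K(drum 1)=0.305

y_n-heptane (drum 2) = 0.027

Drum 1:
Newton iteration, ψ₁⁰ = 0.5:
  ψ₁ = 0.500: g = -0.3089, g' = -1.117 → ψ₁ = 0.224
  ψ₁ = 0.224: g = 0.0017, g' = -1.236 → ψ₁ = 0.225
Converged at ψ₁ = 0.225.
Drum-1 compositions:
  acetaldehyde: x = 0.231, y = 0.761
  1-propanol: x = 0.527, y = 0.166
  n-heptane: x = 0.242, y = 0.074
Drum-2 feed = drum-1 vapor: z₂ = (0.7607, 0.1656, 0.0737).
Drum 2:
Rachford–Rice: g(ψ₂) = Σ zᵢ(Kᵢ−1)/(1+ψ₂(Kᵢ−1)) = 0.
g(0) = ΣzᵢKᵢ − 1 = 0.445 and g(1) = 1 − Σzᵢ/Kᵢ = -0.784, so a root lies in (0, 1).
Iterate (Newton) starting at ψ₂ = 0.32:
  ψ₂ = 0.320: g = 0.2374, g' = -0.638 → ψ₂ = 0.692
  ψ₂ = 0.692: g = -0.0556, g' = -1.105 → ψ₂ = 0.642
  ψ₂ = 0.642: g = -0.0037, g' = -0.967 → ψ₂ = 0.638
Converged at ψ₂ = 0.638.
  acetaldehyde: x = 0.494, y = 0.912
  1-propanol: x = 0.349, y = 0.061
  n-heptane: x = 0.157, y = 0.027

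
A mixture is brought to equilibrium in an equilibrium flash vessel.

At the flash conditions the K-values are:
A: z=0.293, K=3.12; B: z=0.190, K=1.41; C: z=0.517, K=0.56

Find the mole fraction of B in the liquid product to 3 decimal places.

x_B = 0.150

Newton iteration, β⁰ = 0.5:
  β = 0.500: g = 0.0745, g' = -0.497 → β = 0.650
  β = 0.650: g = 0.0041, g' = -0.449 → β = 0.659
Converged at β = 0.659.
Compositions from xᵢ = zᵢ/(1+β(Kᵢ−1)), yᵢ = Kᵢxᵢ:
  A: x = 0.122, y = 0.381
  B: x = 0.150, y = 0.211
  C: x = 0.728, y = 0.408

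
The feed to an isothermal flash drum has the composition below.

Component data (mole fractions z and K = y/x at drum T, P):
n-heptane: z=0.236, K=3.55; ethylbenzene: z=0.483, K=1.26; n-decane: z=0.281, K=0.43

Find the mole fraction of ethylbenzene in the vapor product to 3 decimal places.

y_ethylbenzene = 0.502

Material balance + equilibrium reduce to Σ zᵢ(Kᵢ−1)/(1+β(Kᵢ−1)) = 0.
Check two-phase: ΣzᵢKᵢ = 1.567 > 1 and Σzᵢ/Kᵢ = 1.103 > 1, so g(0) = 0.567 > 0 and g(1) = -0.103 < 0.
Iterate (Newton) starting at β = 0.36:
  β = 0.360: g = 0.2271, g' = -0.589 → β = 0.746
  β = 0.746: g = 0.0341, g' = -0.481 → β = 0.816
  β = 0.816: g = -0.0007, g' = -0.503 → β = 0.815
Converged at β = 0.815.
Compositions from xᵢ = zᵢ/(1+β(Kᵢ−1)), yᵢ = Kᵢxᵢ:
  n-heptane: x = 0.077, y = 0.272
  ethylbenzene: x = 0.399, y = 0.502
  n-decane: x = 0.525, y = 0.226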